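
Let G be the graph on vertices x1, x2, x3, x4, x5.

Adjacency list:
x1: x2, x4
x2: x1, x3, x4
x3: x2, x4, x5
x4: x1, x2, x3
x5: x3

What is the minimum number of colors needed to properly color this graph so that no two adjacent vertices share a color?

3

x2, x3, x4 are pairwise adjacent, so at least 3 colors are needed.
One proper 3-coloring: x1=1, x2=3, x3=1, x4=2, x5=2. Each edge has distinct colors on its endpoints.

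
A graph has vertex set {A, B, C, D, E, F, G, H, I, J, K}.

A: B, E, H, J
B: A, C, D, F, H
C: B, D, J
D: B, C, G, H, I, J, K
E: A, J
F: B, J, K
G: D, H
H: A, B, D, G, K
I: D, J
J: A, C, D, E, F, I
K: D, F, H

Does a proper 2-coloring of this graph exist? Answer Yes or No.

D, G, H are pairwise adjacent, so at least 3 colors are needed.
So 2 colors are not enough.

No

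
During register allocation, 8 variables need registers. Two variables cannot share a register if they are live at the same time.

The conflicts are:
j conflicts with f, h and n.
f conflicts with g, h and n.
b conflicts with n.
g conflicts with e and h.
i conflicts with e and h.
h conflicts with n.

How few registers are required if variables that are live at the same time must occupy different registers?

4

j, f, h, n all conflict with each other, so at least 4 registers are needed.
4 registers suffice: register 1 → {b, e, h}; register 2 → {g, i, n}; register 3 → {f}; register 4 → {j}. Each listed conflict is separated.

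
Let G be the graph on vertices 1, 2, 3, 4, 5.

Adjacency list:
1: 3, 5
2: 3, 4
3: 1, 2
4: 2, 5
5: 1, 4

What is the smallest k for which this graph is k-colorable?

The cycle 2-3-1-5-4-2 has odd length 5, so it cannot be 2-colored; at least 3 colors are needed.
3 colors suffice: 1=a, 2=c, 3=b, 4=a, 5=b. Each edge has distinct colors on its endpoints.

3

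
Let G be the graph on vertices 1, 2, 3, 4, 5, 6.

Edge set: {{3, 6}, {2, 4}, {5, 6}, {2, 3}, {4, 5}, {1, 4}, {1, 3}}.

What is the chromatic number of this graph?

The cycle 1-3-6-5-4-1 has odd length 5, so it cannot be 2-colored; at least 3 colors are needed.
A valid assignment using 3 colors: 1=blue, 2=blue, 3=red, 4=red, 5=green, 6=blue. Every edge joins two different colors.

3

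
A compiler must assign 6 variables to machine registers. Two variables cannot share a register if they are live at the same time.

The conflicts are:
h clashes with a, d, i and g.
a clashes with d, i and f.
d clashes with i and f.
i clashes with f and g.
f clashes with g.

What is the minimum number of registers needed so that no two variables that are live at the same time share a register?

a, d, i, f all conflict with each other, so at least 4 registers are needed.
4 registers suffice: register 1 → {i}; register 2 → {d, g}; register 3 → {a}; register 4 → {h, f}. Every pair that conflicts lands in different registers.

4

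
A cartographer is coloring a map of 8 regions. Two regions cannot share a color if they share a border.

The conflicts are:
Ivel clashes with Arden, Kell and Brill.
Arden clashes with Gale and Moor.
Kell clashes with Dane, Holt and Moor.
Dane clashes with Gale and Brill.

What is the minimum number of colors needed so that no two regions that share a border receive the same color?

The cycle Gale-Arden-Moor-Kell-Dane-Gale has odd length 5, so it cannot be 2-colored; at least 3 colors are needed.
3 colors suffice: color 1 → {Arden, Kell, Brill}; color 2 → {Ivel, Dane, Holt, Moor}; color 3 → {Gale}. No two conflicting regions share a color.

3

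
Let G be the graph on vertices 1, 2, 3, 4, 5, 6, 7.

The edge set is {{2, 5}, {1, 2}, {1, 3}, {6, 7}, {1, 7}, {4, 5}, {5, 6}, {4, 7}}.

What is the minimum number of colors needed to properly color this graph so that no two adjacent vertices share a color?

The cycle 6-5-2-1-7-6 has odd length 5, so it cannot be 2-colored; at least 3 colors are needed.
3 colors suffice: 1=b, 2=c, 3=a, 4=b, 5=a, 6=b, 7=a. Each edge has distinct colors on its endpoints.

3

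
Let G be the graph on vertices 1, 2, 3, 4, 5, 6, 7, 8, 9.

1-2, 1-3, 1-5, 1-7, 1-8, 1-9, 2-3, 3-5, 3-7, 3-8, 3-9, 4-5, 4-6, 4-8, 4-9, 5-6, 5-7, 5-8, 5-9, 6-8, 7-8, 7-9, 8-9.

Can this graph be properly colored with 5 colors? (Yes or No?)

1, 3, 5, 7, 8, 9 are pairwise adjacent (a clique of size 6), so at least 6 colors are needed.
So 5 colors are not enough.

No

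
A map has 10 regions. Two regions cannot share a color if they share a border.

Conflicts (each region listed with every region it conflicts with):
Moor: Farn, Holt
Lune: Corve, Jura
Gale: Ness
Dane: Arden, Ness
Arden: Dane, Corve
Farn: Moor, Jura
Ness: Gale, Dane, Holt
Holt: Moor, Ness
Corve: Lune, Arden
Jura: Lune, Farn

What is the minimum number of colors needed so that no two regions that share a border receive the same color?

3

The cycle Lune-Jura-Farn-Moor-Holt-Ness-Dane-Arden-Corve-Lune has odd length 9, so it cannot be 2-colored; at least 3 colors are needed.
3 colors suffice: Moor=1, Lune=2, Gale=2, Dane=2, Arden=1, Farn=2, Ness=1, Holt=2, Corve=3, Jura=1. No two conflicting regions share a color.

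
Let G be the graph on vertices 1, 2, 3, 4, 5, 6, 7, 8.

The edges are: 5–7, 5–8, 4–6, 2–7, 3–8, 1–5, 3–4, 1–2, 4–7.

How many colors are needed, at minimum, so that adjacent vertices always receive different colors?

3

The cycle 8-3-4-7-5-8 has odd length 5, so it cannot be 2-colored; at least 3 colors are needed.
3 colors suffice: color red → {2, 4, 5}; color blue → {1, 3, 6, 7}; color green → {8}. Each edge has distinct colors on its endpoints.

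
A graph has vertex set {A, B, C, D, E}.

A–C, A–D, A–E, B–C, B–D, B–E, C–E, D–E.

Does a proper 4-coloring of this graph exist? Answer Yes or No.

The chromatic number is 3. B, C, E form a triangle, so at least 3 colors are needed.
One proper 3-coloring: A=3, B=3, C=2, D=2, E=1.
Since 4 ≥ 3, a proper 4-coloring certainly exists.

Yes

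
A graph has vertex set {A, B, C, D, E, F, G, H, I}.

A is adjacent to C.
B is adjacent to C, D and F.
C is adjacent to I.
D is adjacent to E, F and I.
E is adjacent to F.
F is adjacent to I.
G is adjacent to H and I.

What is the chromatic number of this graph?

3

D, E, F form a triangle, so at least 3 colors are needed.
A valid assignment using 3 colors: A=blue, B=blue, C=red, D=green, E=blue, F=red, G=red, H=blue, I=blue. Every edge joins two different colors.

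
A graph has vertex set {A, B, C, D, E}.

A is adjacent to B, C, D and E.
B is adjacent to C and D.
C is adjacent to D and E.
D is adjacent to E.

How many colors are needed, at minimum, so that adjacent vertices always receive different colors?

A, C, D, E are mutually adjacent (a clique of size 4), so at least 4 colors are needed.
4 colors suffice: color 1 → {C}; color 2 → {D}; color 3 → {A}; color 4 → {B, E}. No two adjacent vertices share a color.

4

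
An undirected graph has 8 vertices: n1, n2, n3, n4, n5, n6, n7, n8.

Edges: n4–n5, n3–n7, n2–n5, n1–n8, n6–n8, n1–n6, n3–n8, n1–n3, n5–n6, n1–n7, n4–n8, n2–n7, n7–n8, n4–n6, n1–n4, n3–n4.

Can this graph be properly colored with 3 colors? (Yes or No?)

No

n1, n3, n7, n8 are pairwise adjacent (a clique of size 4), so at least 4 colors are needed.
So 3 colors are not enough.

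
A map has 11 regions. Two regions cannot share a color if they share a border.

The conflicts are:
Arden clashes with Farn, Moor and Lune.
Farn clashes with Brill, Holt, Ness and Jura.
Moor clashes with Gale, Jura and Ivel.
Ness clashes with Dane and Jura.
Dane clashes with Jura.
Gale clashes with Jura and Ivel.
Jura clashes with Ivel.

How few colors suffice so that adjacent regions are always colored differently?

Moor, Gale, Jura, Ivel are mutually in conflict, so at least 4 colors are needed.
A valid assignment using 4 colors: Arden=1, Farn=2, Moor=2, Brill=1, Holt=1, Lune=2, Ness=3, Dane=2, Gale=4, Jura=1, Ivel=3. Each listed conflict is separated.

4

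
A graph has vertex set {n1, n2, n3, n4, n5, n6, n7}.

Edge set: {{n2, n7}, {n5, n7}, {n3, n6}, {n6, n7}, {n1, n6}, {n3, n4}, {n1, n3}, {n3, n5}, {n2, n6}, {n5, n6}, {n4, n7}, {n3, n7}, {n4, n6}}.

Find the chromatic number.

4

n3, n4, n6, n7 form a clique, so at least 4 colors are needed.
4 colors suffice: n1=3, n2=2, n3=2, n4=4, n5=4, n6=1, n7=3. Each edge has distinct colors on its endpoints.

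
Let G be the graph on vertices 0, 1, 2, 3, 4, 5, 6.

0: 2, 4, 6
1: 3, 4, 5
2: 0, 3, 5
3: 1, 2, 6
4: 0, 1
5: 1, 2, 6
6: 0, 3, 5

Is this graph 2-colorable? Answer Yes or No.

The cycle 0-2-5-1-4-0 has odd length 5, so it cannot be 2-colored; at least 3 colors are needed.
So 2 colors are not enough.

No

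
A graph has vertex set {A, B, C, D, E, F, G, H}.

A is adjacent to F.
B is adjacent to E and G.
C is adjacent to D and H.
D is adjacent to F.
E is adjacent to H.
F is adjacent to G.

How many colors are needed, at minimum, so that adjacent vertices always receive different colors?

3

The cycle G-F-D-C-H-E-B-G has odd length 7, so it cannot be 2-colored; at least 3 colors are needed.
3 colors suffice: A=blue, B=green, C=red, D=blue, E=red, F=red, G=blue, H=blue. Each edge has distinct colors on its endpoints.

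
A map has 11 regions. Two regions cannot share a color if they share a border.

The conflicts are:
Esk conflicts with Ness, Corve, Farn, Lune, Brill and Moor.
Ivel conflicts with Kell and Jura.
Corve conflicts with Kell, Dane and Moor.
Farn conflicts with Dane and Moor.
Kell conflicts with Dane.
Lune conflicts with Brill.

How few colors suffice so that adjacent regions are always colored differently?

3

Esk, Corve, Moor all conflict with each other, so at least 3 colors are needed.
3 colors suffice: Esk=1, Ness=2, Ivel=1, Corve=2, Farn=2, Kell=3, Dane=1, Lune=3, Brill=2, Moor=3, Jura=2. Every pair that conflicts lands in different colors.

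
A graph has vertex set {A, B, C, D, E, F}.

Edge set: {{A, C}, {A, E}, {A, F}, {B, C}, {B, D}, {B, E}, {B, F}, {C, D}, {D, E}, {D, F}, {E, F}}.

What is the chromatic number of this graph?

4

B, D, E, F are mutually adjacent (a clique of size 4), so at least 4 colors are needed.
4 colors suffice: color 1 → {C, E}; color 2 → {A, B}; color 3 → {F}; color 4 → {D}. Each edge has distinct colors on its endpoints.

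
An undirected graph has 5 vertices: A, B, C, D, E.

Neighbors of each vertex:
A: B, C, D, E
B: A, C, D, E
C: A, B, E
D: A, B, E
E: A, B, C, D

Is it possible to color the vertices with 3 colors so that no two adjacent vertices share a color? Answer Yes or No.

No

A, B, D, E are mutually adjacent (a clique of size 4), so at least 4 colors are needed.
So 3 colors are not enough.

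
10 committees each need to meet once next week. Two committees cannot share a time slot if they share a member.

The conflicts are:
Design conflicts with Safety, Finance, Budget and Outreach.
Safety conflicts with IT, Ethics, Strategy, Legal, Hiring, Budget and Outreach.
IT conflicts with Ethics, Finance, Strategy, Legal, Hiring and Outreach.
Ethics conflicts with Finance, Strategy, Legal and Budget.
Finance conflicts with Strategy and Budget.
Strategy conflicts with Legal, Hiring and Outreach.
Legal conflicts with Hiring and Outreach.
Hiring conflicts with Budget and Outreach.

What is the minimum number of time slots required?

6

Safety, IT, Strategy, Legal, Hiring, Outreach all conflict with each other, so at least 6 time slots are needed.
A valid assignment using 6 time slots: Design=3, Safety=1, IT=2, Ethics=5, Finance=1, Strategy=3, Legal=4, Hiring=6, Budget=2, Outreach=5. Every pair that conflicts lands in different time slots.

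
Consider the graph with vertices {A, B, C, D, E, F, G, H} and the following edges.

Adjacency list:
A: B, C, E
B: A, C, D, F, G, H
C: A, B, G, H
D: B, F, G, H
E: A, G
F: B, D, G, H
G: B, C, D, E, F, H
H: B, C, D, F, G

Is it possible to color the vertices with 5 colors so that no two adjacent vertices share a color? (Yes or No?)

Yes

The chromatic number is 5. B, D, F, G, H are pairwise adjacent (a clique of size 5), so at least 5 colors are needed.
One proper 5-coloring: A=blue, B=red, C=yellow, D=yellow, E=red, F=purple, G=blue, H=green.
That is already a proper 5-coloring.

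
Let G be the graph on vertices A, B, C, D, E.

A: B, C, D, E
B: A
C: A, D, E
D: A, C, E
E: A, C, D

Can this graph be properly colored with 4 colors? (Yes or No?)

The chromatic number is 4. A, C, D, E are mutually adjacent (a clique of size 4), so at least 4 colors are needed.
4 colors suffice: color 1 → {A}; color 2 → {B, E}; color 3 → {D}; color 4 → {C}.
That is already a proper 4-coloring.

Yes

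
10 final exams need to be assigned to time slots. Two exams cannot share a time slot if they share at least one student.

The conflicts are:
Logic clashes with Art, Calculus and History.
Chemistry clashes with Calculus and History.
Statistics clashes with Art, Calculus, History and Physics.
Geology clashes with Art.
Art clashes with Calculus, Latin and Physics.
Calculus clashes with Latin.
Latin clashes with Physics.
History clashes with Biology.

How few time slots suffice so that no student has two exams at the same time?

Art, Calculus, Latin are mutually in conflict, so at least 3 time slots are needed.
3 time slots suffice: time slot 1 → {Art, History}; time slot 2 → {Geology, Calculus, Physics, Biology}; time slot 3 → {Logic, Chemistry, Statistics, Latin}. No two conflicting exams share a time slot.

3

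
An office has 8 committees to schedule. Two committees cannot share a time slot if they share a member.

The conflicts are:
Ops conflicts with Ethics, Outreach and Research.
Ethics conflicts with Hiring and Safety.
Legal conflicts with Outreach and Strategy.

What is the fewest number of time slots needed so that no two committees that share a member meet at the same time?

2

Ethics and Hiring conflict, so at least 2 time slots are needed.
2 time slots suffice: time slot 1 → {Ethics, Outreach, Research, Strategy}; time slot 2 → {Ops, Legal, Hiring, Safety}. Every pair that conflicts lands in different time slots.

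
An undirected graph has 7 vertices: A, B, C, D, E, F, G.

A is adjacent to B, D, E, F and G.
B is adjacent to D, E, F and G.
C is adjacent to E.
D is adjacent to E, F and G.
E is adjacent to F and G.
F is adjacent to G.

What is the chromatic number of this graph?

A, B, D, E, F, G are mutually adjacent (a clique of size 6), so at least 6 colors are needed.
6 colors suffice: color 1 → {E}; color 2 → {C, F}; color 3 → {B}; color 4 → {D}; color 5 → {G}; color 6 → {A}. Each edge has distinct colors on its endpoints.

6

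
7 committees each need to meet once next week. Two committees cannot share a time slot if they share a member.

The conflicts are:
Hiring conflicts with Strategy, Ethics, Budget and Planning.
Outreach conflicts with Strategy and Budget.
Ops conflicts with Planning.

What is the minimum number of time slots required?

2

Hiring and Ethics conflict, so at least 2 time slots are needed.
Using 2 time slots: Hiring=1, Outreach=1, Strategy=2, Ethics=2, Budget=2, Ops=1, Planning=2. No two conflicting committees share a time slot.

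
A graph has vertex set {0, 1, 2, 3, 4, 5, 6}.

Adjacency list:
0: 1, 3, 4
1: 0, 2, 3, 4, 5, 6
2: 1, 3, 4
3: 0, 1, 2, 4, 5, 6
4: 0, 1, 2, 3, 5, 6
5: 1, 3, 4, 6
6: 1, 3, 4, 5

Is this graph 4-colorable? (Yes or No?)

No

1, 3, 4, 5, 6 form a clique, so at least 5 colors are needed.
So 4 colors are not enough.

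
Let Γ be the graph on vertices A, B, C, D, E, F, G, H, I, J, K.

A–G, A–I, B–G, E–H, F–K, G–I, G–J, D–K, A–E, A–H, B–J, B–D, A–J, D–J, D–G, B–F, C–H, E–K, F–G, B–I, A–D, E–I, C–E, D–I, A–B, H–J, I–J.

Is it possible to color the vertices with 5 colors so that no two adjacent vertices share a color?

A, B, D, G, I, J form a clique, so at least 6 colors are needed.
So 5 colors are not enough.

No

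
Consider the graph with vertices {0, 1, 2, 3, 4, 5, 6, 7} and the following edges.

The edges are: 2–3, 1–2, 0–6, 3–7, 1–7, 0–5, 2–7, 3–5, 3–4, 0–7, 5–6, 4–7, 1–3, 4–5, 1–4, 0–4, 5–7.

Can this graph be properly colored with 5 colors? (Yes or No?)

Yes

The chromatic number is 4. 0, 4, 5, 7 are pairwise adjacent (a clique of size 4), so at least 4 colors are needed.
4 colors suffice: color a → {6, 7}; color b → {2, 4}; color c → {1, 5}; color d → {0, 3}.
Since 5 ≥ 4, a proper 5-coloring certainly exists.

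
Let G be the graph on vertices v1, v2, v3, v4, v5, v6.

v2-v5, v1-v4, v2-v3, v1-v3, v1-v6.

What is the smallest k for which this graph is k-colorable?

v2 and v3 are adjacent, so at least 2 colors are needed.
One proper 2-coloring: v1=1, v2=1, v3=2, v4=2, v5=2, v6=2. Every edge joins two different colors.

2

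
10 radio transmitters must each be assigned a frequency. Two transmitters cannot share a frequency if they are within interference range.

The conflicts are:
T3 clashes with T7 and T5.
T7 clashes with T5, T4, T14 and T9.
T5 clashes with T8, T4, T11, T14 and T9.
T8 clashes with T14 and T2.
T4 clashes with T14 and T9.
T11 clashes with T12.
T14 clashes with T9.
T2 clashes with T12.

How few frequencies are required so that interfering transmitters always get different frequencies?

T7, T5, T4, T14, T9 pairwise conflict, so at least 5 frequencies are needed.
A valid assignment using 5 frequencies: T3=3, T7=2, T5=1, T8=2, T4=4, T11=2, T14=3, T9=5, T2=3, T12=1. Every pair that conflicts lands in different frequencies.

5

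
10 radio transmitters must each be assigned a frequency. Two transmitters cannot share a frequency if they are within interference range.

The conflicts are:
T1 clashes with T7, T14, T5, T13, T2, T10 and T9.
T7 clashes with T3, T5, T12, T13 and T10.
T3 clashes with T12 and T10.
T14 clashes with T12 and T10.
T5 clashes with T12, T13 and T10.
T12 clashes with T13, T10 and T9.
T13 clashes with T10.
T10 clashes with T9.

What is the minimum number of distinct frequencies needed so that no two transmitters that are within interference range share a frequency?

5

T1, T7, T5, T13, T10 pairwise conflict, so at least 5 frequencies are needed.
Using 5 frequencies: T1=2, T7=3, T3=4, T14=3, T5=5, T12=2, T13=4, T2=1, T10=1, T9=3. Every pair that conflicts lands in different frequencies.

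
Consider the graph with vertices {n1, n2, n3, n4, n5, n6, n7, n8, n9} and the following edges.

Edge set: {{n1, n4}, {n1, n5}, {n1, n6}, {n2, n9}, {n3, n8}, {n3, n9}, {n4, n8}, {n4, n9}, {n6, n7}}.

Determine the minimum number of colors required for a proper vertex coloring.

2

n4 and n8 are adjacent, so at least 2 colors are needed.
One proper 2-coloring: n1=2, n2=1, n3=1, n4=1, n5=1, n6=1, n7=2, n8=2, n9=2. Every edge joins two different colors.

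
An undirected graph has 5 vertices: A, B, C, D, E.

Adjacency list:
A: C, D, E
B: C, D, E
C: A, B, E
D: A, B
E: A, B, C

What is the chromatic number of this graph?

B, C, E form a triangle, so at least 3 colors are needed.
One proper 3-coloring: A=red, B=red, C=green, D=blue, E=blue. No two adjacent vertices share a color.

3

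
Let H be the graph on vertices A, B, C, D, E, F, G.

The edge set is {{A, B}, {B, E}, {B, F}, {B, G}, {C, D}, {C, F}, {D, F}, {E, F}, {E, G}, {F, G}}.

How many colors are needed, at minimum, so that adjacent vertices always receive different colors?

4

B, E, F, G are pairwise adjacent (a clique of size 4), so at least 4 colors are needed.
4 colors suffice: color red → {A, F}; color blue → {B, D}; color green → {C, G}; color yellow → {E}. Every edge joins two different colors.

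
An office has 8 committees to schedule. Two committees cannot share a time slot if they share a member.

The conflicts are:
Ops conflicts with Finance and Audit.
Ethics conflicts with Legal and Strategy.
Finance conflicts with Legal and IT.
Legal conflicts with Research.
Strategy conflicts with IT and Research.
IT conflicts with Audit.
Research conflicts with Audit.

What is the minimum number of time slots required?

3

The cycle Research-Audit-IT-Finance-Legal-Research has odd length 5, so it cannot be 2-colored; at least 3 time slots are needed.
3 time slots suffice: time slot 1 → {Ops, Ethics, IT, Research}; time slot 2 → {Finance, Strategy, Audit}; time slot 3 → {Legal}. Each listed conflict is separated.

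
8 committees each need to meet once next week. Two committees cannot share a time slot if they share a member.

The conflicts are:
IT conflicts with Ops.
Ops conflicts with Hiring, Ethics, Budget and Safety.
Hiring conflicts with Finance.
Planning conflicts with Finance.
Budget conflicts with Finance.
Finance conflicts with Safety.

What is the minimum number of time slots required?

Budget and Finance conflict, so at least 2 time slots are needed.
2 time slots suffice: time slot 1 → {Ops, Finance}; time slot 2 → {IT, Hiring, Ethics, Planning, Budget, Safety}. Each listed conflict is separated.

2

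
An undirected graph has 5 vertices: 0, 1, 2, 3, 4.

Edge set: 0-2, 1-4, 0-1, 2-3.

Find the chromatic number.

1 and 4 are adjacent, so at least 2 colors are needed.
One proper 2-coloring: 0=b, 1=a, 2=a, 3=b, 4=b. Each edge has distinct colors on its endpoints.

2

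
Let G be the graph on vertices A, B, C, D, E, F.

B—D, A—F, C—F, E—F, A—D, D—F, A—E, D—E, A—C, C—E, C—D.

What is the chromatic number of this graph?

5

A, C, D, E, F form a clique, so at least 5 colors are needed.
5 colors suffice: color 1 → {D}; color 2 → {B, E}; color 3 → {C}; color 4 → {A}; color 5 → {F}. No two adjacent vertices share a color.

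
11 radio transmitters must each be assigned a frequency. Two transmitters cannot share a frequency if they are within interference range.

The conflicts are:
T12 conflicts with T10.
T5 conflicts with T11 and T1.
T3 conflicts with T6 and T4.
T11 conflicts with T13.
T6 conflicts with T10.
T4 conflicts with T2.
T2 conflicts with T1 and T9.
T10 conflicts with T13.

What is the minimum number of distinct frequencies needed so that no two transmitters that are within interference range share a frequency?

The cycle T1-T5-T11-T13-T10-T6-T3-T4-T2-T1 has odd length 9, so it cannot be 2-colored; at least 3 frequencies are needed.
3 frequencies suffice: frequency 1 → {T5, T3, T2, T10}; frequency 2 → {T12, T11, T6, T4, T1, T9}; frequency 3 → {T13}. Every pair that conflicts lands in different frequencies.

3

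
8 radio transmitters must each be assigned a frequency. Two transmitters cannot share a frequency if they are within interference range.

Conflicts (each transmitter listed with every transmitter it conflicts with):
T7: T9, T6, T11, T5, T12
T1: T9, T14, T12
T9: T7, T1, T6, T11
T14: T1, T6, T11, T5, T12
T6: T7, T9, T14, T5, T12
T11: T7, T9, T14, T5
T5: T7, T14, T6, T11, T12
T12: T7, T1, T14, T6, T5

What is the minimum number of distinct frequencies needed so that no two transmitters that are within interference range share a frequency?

T7, T6, T5, T12 all conflict with each other, so at least 4 frequencies are needed.
4 frequencies suffice: frequency 1 → {T7, T14}; frequency 2 → {T9, T12}; frequency 3 → {T1, T6, T11}; frequency 4 → {T5}. Each listed conflict is separated.

4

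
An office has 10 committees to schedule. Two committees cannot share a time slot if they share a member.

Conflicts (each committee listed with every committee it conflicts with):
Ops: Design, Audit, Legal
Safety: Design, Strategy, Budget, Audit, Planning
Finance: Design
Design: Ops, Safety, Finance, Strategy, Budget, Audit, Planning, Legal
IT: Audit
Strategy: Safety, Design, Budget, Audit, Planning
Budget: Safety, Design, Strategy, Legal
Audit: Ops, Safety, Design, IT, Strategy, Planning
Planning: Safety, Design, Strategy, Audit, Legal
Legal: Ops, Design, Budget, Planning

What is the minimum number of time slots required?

5

Safety, Design, Strategy, Audit, Planning all conflict with each other, so at least 5 time slots are needed.
Using 5 time slots: Ops=3, Safety=5, Finance=2, Design=1, IT=1, Strategy=4, Budget=2, Audit=2, Planning=3, Legal=4. No two conflicting committees share a time slot.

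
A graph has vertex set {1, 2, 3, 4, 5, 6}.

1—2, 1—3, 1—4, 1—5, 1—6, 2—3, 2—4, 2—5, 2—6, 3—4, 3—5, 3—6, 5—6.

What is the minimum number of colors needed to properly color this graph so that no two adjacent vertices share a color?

1, 2, 3, 5, 6 form a clique, so at least 5 colors are needed.
5 colors suffice: color red → {1}; color blue → {2}; color green → {3}; color yellow → {4, 5}; color purple → {6}. Each edge has distinct colors on its endpoints.

5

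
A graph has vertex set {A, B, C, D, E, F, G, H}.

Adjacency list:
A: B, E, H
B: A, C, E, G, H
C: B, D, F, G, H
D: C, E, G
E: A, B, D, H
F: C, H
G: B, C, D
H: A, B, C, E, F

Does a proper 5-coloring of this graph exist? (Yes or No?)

The chromatic number is 4. A, B, E, H are pairwise adjacent (a clique of size 4), so at least 4 colors are needed.
4 colors suffice: color 1 → {C, E}; color 2 → {B, D, F}; color 3 → {G, H}; color 4 → {A}.
Since 5 ≥ 4, a proper 5-coloring certainly exists.

Yes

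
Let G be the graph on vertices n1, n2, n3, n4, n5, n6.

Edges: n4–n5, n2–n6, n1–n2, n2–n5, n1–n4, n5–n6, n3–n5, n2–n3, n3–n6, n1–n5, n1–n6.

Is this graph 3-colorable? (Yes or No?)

No

n2, n3, n5, n6 are pairwise adjacent (a clique of size 4), so at least 4 colors are needed.
So 3 colors are not enough.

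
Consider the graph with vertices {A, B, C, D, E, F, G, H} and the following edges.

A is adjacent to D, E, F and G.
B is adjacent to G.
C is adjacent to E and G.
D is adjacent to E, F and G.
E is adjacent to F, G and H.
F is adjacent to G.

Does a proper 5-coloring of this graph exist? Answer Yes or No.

The chromatic number is 5. A, D, E, F, G are mutually adjacent (a clique of size 5), so at least 5 colors are needed.
5 colors suffice: color 1 → {B, E}; color 2 → {G, H}; color 3 → {C, D}; color 4 → {A}; color 5 → {F}.
That is already a proper 5-coloring.

Yes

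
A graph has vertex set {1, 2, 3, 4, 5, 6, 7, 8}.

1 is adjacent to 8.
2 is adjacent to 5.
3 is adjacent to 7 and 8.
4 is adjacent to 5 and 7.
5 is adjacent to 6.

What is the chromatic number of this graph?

2

3 and 7 are adjacent, so at least 2 colors are needed.
2 colors suffice: color a → {5, 7, 8}; color b → {1, 2, 3, 4, 6}. Every edge joins two different colors.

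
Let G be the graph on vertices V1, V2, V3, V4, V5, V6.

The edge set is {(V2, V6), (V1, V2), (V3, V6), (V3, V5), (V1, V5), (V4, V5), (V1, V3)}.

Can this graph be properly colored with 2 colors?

No

V1, V3, V5 are mutually adjacent, so at least 3 colors are needed.
So 2 colors are not enough.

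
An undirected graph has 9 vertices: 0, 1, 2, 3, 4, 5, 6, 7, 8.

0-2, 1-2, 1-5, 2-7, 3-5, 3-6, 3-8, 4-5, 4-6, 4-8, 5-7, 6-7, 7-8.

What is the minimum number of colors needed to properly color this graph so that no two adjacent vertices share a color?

2

4 and 8 are adjacent, so at least 2 colors are needed.
2 colors suffice: color red → {0, 1, 3, 4, 7}; color blue → {2, 5, 6, 8}. Every edge joins two different colors.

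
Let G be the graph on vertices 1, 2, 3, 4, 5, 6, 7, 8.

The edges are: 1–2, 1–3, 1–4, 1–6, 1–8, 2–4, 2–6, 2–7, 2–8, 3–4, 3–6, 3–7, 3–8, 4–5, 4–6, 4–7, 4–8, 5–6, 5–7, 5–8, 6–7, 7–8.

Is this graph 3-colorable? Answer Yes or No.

1, 3, 4, 8 are pairwise adjacent (a clique of size 4), so at least 4 colors are needed.
So 3 colors are not enough.

No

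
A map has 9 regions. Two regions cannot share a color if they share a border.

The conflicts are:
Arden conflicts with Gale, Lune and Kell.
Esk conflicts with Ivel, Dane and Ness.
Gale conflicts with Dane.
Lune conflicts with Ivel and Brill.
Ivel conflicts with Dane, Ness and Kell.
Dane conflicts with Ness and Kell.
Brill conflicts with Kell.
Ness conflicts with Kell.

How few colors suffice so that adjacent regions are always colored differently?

Ivel, Dane, Ness, Kell all conflict with each other, so at least 4 colors are needed.
4 colors suffice: Arden=1, Esk=2, Gale=2, Lune=2, Ivel=3, Dane=1, Brill=1, Ness=4, Kell=2. No two conflicting regions share a color.

4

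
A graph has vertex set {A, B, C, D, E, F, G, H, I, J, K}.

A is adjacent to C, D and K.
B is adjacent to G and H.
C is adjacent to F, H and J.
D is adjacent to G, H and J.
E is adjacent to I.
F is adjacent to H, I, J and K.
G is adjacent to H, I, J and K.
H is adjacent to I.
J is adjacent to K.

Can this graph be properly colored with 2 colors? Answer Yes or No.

C, F, J form a triangle, so at least 3 colors are needed.
So 2 colors are not enough.

No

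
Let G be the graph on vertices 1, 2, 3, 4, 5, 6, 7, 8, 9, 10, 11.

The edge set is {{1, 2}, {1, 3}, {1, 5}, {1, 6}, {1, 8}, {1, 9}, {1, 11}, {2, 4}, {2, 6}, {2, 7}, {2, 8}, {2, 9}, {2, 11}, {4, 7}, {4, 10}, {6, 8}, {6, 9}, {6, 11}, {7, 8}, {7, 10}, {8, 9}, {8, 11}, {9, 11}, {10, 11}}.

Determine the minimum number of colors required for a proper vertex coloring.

1, 2, 6, 8, 9, 11 are pairwise adjacent (a clique of size 6), so at least 6 colors are needed.
One proper 6-coloring: 1=blue, 2=red, 3=red, 4=green, 5=red, 6=purple, 7=blue, 8=yellow, 9=orange, 10=red, 11=green. Every edge joins two different colors.

6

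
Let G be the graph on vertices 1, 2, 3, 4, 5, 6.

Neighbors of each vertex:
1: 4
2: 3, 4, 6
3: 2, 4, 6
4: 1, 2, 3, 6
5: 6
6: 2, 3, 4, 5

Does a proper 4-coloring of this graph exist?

Yes

The chromatic number is 4. 2, 3, 4, 6 form a clique, so at least 4 colors are needed.
A valid assignment using 4 colors: 1=a, 2=c, 3=d, 4=b, 5=b, 6=a.
That is already a proper 4-coloring.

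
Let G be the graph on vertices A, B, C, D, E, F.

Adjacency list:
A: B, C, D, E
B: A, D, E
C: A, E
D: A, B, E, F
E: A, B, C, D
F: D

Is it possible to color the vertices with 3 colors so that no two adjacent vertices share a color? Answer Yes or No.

No

A, B, D, E are mutually adjacent (a clique of size 4), so at least 4 colors are needed.
So 3 colors are not enough.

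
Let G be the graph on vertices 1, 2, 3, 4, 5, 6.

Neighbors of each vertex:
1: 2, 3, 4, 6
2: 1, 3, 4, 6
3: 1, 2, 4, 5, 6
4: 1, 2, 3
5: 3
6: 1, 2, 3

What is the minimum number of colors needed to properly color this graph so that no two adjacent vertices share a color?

4

1, 2, 3, 4 are pairwise adjacent (a clique of size 4), so at least 4 colors are needed.
4 colors suffice: color a → {3}; color b → {2, 5}; color c → {1}; color d → {4, 6}. Every edge joins two different colors.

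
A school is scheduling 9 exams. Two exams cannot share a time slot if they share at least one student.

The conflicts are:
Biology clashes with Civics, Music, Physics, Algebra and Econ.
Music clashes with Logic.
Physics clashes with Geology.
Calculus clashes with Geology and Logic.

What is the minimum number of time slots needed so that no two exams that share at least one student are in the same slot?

2

Physics and Geology conflict, so at least 2 time slots are needed.
A valid assignment using 2 time slots: Biology=1, Civics=2, Music=2, Physics=2, Calculus=2, Geology=1, Algebra=2, Logic=1, Econ=2. Every pair that conflicts lands in different time slots.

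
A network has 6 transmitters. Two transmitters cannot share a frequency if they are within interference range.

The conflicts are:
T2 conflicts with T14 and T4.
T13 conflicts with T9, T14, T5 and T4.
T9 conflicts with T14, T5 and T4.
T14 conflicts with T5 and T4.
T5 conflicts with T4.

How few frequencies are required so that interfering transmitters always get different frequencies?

5

T13, T9, T14, T5, T4 all conflict with each other, so at least 5 frequencies are needed.
5 frequencies suffice: T2=3, T13=5, T9=4, T14=1, T5=3, T4=2. No two conflicting transmitters share a frequency.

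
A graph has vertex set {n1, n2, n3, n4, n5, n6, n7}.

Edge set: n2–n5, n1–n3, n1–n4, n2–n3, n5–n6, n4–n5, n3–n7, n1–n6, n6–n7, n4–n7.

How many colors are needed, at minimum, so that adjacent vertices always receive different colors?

3

The cycle n3-n1-n6-n5-n2-n3 has odd length 5, so it cannot be 2-colored; at least 3 colors are needed.
3 colors suffice: color 1 → {n3, n4, n6}; color 2 → {n1, n5, n7}; color 3 → {n2}. Every edge joins two different colors.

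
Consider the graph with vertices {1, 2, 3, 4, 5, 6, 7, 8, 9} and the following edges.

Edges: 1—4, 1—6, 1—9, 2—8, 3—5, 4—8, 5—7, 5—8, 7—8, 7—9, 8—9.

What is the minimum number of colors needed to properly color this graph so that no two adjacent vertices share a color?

5, 7, 8 form a triangle, so at least 3 colors are needed.
One proper 3-coloring: 1=a, 2=b, 3=a, 4=b, 5=b, 6=b, 7=c, 8=a, 9=b. No two adjacent vertices share a color.

3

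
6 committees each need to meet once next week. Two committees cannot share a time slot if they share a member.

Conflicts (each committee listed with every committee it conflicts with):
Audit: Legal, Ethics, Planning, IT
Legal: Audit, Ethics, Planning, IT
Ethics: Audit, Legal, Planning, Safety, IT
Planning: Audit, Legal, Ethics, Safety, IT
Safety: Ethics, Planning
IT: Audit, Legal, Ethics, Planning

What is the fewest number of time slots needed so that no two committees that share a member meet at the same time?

5

Audit, Legal, Ethics, Planning, IT pairwise conflict, so at least 5 time slots are needed.
5 time slots suffice: time slot 1 → {Planning}; time slot 2 → {Ethics}; time slot 3 → {Audit, Safety}; time slot 4 → {IT}; time slot 5 → {Legal}. Every pair that conflicts lands in different time slots.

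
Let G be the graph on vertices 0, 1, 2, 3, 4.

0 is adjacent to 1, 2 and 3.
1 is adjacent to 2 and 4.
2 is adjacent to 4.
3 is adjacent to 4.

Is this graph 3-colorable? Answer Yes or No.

The chromatic number is 3. 1, 2, 4 are pairwise adjacent, so at least 3 colors are needed.
3 colors suffice: color red → {2, 3}; color blue → {0, 4}; color green → {1}.
That is already a proper 3-coloring.

Yes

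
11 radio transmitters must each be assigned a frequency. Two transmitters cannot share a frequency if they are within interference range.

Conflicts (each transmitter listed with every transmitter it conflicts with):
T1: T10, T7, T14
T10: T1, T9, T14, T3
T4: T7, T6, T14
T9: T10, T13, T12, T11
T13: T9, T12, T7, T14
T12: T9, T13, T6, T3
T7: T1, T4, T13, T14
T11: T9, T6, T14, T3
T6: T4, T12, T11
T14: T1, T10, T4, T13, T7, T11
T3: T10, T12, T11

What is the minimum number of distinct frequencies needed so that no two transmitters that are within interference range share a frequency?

T1, T10, T14 are mutually in conflict, so at least 3 frequencies are needed.
A valid assignment using 3 frequencies: T1=3, T10=2, T4=3, T9=1, T13=3, T12=2, T7=2, T11=2, T6=1, T14=1, T3=1. Each listed conflict is separated.

3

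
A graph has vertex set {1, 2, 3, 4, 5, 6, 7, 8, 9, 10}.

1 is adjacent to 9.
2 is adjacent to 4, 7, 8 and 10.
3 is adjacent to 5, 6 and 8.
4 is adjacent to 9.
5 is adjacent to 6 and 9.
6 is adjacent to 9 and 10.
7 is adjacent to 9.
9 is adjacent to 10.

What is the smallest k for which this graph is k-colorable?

3

5, 6, 9 form a triangle, so at least 3 colors are needed.
3 colors suffice: color a → {2, 3, 9}; color b → {1, 4, 6, 7, 8}; color c → {5, 10}. No two adjacent vertices share a color.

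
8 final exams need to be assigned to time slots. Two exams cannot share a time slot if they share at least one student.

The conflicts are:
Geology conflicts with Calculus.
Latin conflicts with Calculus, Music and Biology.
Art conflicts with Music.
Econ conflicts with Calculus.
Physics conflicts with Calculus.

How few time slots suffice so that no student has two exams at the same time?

Latin and Calculus conflict, so at least 2 time slots are needed.
2 time slots suffice: Geology=2, Latin=2, Art=2, Econ=2, Physics=2, Calculus=1, Music=1, Biology=1. Each listed conflict is separated.

2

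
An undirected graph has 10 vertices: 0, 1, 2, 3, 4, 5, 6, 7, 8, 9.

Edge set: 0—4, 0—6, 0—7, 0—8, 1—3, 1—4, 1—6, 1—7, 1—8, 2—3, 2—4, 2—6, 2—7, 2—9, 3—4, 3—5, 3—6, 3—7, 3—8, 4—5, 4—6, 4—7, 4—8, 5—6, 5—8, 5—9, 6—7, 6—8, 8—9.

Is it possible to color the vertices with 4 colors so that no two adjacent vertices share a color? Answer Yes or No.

1, 3, 4, 6, 8 are mutually adjacent (a clique of size 5), so at least 5 colors are needed.
So 4 colors are not enough.

No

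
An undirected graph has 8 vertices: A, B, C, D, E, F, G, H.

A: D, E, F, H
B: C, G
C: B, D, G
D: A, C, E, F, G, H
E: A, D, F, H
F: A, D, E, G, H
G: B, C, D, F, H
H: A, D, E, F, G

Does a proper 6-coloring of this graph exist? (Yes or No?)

The chromatic number is 5. A, D, E, F, H are pairwise adjacent (a clique of size 5), so at least 5 colors are needed.
One proper 5-coloring: A=5, B=1, C=2, D=1, E=3, F=2, G=3, H=4.
Since 6 ≥ 5, a proper 6-coloring certainly exists.

Yes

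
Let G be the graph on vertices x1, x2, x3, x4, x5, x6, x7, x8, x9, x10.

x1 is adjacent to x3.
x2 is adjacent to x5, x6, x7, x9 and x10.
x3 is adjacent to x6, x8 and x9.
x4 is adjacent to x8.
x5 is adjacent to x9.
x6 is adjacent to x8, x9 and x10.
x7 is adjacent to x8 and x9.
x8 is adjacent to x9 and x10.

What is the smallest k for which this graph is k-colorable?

4

x3, x6, x8, x9 are pairwise adjacent (a clique of size 4), so at least 4 colors are needed.
One proper 4-coloring: x1=R, x2=B, x3=Y, x4=R, x5=G, x6=G, x7=G, x8=B, x9=R, x10=R. No two adjacent vertices share a color.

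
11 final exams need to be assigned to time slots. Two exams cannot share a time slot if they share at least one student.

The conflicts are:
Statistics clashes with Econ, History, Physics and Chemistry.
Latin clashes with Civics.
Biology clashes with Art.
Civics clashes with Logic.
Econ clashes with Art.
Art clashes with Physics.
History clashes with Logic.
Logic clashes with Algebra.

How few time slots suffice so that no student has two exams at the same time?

2

Statistics and History conflict, so at least 2 time slots are needed.
Using 2 time slots: Statistics=1, Latin=1, Biology=2, Civics=2, Econ=2, Art=1, History=2, Physics=2, Logic=1, Algebra=2, Chemistry=2. No two conflicting exams share a time slot.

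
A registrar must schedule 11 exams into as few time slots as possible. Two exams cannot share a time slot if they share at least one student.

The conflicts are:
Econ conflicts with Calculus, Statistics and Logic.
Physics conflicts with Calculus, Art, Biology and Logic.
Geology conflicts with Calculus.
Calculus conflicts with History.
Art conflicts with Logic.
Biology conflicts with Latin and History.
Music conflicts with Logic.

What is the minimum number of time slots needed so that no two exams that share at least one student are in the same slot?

3

Physics, Art, Logic pairwise conflict, so at least 3 time slots are needed.
Using 3 time slots: Econ=1, Physics=1, Geology=1, Calculus=2, Art=3, Biology=2, Statistics=2, Music=1, Latin=1, Logic=2, History=1. Each listed conflict is separated.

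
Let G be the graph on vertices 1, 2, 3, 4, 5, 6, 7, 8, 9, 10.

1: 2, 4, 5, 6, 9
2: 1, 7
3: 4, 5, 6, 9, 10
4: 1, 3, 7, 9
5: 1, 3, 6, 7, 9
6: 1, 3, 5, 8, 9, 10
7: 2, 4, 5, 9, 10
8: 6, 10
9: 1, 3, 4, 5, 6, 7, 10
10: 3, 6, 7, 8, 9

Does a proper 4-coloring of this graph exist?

Yes

The chromatic number is 4. 1, 5, 6, 9 form a clique, so at least 4 colors are needed.
4 colors suffice: color red → {2, 8, 9}; color blue → {6, 7}; color green → {1, 3}; color yellow → {4, 5, 10}.
That is already a proper 4-coloring.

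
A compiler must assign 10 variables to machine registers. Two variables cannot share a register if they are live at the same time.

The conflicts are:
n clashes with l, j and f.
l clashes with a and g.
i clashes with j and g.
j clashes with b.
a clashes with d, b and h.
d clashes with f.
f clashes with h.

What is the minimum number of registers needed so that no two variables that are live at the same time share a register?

The cycle g-l-n-j-i-g has odd length 5, so it cannot be 2-colored; at least 3 registers are needed.
Using 3 registers: n=1, l=2, i=3, j=2, a=1, g=1, d=3, f=2, b=3, h=3. Every pair that conflicts lands in different registers.

3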